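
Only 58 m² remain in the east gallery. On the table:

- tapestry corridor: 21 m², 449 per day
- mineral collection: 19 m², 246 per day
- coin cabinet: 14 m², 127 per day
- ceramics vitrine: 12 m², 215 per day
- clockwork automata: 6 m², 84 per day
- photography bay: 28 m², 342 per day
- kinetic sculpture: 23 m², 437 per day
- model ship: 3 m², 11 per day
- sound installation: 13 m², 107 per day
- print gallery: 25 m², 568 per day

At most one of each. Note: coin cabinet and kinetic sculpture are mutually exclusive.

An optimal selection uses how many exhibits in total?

3

Best achievable expected visitors is 1232.
tapestry corridor + ceramics vitrine + print gallery hits 1232 at 58 m².
All optima have 3 exhibits.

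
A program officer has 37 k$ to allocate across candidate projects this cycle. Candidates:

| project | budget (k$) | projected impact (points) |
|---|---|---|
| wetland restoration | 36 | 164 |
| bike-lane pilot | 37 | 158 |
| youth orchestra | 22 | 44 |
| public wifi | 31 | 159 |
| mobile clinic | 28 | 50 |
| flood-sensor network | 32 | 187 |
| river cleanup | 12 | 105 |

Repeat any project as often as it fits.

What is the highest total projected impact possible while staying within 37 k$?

315

Ranking by ratio (projected impact/k$): river cleanup 8.75, flood-sensor network 5.84, public wifi 5.13, wetland restoration 4.56.
Best packing: 3×river cleanup — 36 k$, 315 total.
Nothing else within 37 k$ beats 315.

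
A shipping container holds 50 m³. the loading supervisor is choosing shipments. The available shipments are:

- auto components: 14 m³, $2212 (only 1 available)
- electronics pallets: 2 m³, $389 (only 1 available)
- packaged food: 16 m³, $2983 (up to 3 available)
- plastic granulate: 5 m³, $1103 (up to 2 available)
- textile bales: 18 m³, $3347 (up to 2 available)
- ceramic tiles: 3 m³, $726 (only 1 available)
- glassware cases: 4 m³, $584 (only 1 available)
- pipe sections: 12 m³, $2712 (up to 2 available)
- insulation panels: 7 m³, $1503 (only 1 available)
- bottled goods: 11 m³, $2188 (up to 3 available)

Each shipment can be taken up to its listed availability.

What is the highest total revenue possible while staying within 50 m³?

10944

A density-first pass picks electronics pallets + 2×plastic granulate + ceramic tiles + glassware cases + 2×pipe sections + insulation panels — 10832 at 50 m³.
Dropping electronics pallets and plastic granulate and glassware cases frees 11 m³; slotting in bottled goods (11 m³) lifts the total to 10944 at 50 m³.
That's the maximum — no swap from here does better than 10944.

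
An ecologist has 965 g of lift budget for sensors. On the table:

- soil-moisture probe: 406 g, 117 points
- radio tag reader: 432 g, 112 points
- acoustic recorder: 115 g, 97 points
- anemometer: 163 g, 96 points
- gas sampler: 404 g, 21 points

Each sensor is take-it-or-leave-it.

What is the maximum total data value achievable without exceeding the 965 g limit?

Filling by ratio: soil-moisture probe + acoustic recorder + anemometer for 310, with 281 g left unused.
Replace anemometer with radio tag reader: the trade gains 16 net, giving 326 at 953 g.
No other feasible combination exceeds 326.

326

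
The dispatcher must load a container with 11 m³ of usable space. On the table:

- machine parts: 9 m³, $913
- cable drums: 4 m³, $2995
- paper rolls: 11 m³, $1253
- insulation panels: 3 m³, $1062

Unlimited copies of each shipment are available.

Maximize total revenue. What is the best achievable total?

By revenue per m³: cable drums 748.75, insulation panels 354.00, paper rolls 113.91 lead.
Best packing: 2×cable drums + insulation panels — 11 m³, 7052 total.
Every other selection either busts 11 m³ or fails to beat 7052.

7052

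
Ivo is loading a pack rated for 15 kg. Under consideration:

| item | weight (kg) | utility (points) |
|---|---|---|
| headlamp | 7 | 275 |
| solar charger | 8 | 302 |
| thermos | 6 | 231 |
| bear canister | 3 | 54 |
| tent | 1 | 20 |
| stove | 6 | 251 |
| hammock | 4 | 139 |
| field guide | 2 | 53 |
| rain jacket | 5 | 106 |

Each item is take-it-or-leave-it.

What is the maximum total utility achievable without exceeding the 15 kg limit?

By utility per kg: stove 41.83, headlamp 39.29, thermos 38.50 lead.
Headlamp + stove + field guide uses 15 of the 15 kg and totals 579.
Every other selection either busts 15 kg or fails to beat 579.

579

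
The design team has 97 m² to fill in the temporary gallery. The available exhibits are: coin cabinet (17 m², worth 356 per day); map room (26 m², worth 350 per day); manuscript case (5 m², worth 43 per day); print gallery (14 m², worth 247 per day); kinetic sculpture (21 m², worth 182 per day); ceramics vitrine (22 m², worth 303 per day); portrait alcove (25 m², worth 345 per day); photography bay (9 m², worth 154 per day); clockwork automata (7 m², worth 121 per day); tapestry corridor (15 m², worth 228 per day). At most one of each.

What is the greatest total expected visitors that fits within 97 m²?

1531

Greedy by ratio would take coin cabinet + manuscript case + print gallery + portrait alcove + photography bay + clockwork automata + tapestry corridor: 92 m² used, total 1494.
Using the slack differently, coin cabinet + map room + print gallery + ceramics vitrine + photography bay + clockwork automata comes to 1531 at 95 m².
Every other selection either busts 97 m² or fails to beat 1531.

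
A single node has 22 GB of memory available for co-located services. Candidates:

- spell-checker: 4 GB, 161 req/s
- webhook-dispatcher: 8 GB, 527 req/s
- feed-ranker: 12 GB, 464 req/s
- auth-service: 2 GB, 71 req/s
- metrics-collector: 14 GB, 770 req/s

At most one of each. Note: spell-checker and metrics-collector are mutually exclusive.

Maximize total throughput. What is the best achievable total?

1297

Best packing: webhook-dispatcher + metrics-collector — 22 GB, 1297 total.
Runner-up webhook-dispatcher + feed-ranker + auth-service tops out at 1062.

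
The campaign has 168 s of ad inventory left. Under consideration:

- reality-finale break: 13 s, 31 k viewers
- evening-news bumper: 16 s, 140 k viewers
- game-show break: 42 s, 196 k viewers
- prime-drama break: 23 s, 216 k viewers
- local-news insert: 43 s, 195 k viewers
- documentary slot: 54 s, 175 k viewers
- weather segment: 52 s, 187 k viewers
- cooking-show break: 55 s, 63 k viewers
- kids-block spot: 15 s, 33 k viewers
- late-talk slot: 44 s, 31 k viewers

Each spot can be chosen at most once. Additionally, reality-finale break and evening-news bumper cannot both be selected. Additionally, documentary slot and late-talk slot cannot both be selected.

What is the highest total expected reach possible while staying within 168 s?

794

Taking game-show break + prime-drama break + local-news insert + weather segment: 160 s used, 794 in expected reach.
No other feasible combination exceeds 794.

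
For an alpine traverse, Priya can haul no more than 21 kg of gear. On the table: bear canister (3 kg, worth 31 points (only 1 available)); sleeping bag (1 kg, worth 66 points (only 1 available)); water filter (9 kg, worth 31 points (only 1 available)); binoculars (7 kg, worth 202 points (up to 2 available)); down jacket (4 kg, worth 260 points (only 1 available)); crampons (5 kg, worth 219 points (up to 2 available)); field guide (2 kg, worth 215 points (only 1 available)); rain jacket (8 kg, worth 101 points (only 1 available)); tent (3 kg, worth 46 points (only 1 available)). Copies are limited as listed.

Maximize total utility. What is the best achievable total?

1025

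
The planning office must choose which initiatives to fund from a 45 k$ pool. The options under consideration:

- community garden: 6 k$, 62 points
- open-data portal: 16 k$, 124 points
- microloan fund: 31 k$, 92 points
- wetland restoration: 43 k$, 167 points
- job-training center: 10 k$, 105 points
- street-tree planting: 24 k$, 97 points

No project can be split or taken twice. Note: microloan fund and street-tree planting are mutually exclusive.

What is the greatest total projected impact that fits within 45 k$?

291

Density check — job-training center 10.50, community garden 10.33, open-data portal 7.75, street-tree planting 4.04 are the best per k$.
The ratio ordering already packs tightly: community garden + open-data portal + job-training center, 32 k$, 291.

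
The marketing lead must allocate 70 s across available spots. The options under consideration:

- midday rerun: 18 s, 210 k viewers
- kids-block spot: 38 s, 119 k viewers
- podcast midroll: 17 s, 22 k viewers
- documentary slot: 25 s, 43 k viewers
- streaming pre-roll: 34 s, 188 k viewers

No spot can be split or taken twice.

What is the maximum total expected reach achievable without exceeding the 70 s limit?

420

The ratio ordering already packs tightly: midday rerun + podcast midroll + streaming pre-roll, 69 s, 420.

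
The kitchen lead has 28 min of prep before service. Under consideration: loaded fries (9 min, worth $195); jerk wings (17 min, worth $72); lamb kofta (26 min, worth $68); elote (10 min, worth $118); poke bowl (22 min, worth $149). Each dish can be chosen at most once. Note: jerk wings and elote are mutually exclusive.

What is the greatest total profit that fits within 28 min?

313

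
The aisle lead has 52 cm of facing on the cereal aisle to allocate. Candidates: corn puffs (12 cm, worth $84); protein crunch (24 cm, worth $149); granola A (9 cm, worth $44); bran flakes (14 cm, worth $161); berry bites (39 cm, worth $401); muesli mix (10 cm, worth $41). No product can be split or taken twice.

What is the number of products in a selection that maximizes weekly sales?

Optimal total is 485.
corn puffs + berry bites hits 485 at 51 cm.
Any selection reaching 485 contains exactly 2 products.

2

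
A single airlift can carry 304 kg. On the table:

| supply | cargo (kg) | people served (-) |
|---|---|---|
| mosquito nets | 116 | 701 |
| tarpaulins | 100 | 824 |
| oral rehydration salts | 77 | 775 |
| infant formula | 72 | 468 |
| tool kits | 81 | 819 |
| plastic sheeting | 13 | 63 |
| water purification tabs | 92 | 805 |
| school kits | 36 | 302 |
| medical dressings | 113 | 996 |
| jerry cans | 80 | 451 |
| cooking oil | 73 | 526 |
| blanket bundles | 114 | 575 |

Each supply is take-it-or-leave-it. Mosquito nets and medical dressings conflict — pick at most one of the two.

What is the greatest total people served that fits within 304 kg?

Filling by ratio: oral rehydration salts + tool kits + plastic sheeting + medical dressings for 2653, with 20 kg left unused.
Dropping medical dressings frees 113 kg; slotting in water purification tabs + school kits (128 kg) lifts the total to 2764 at 299 kg.
The closest alternative, tarpaulins + oral rehydration salts + tool kits + school kits, reaches only 2720.

2764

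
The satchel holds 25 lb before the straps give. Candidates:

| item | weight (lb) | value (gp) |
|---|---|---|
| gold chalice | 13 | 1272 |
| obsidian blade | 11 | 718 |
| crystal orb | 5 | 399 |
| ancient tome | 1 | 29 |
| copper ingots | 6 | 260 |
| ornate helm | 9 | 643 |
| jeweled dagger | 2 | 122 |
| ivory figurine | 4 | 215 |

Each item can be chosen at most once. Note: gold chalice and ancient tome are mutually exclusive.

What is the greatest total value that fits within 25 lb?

Taking gold chalice + ornate helm + jeweled dagger: 24 lb used, 2037 in value.
Runner-up gold chalice + crystal orb + jeweled dagger + ivory figurine tops out at 2008.

2037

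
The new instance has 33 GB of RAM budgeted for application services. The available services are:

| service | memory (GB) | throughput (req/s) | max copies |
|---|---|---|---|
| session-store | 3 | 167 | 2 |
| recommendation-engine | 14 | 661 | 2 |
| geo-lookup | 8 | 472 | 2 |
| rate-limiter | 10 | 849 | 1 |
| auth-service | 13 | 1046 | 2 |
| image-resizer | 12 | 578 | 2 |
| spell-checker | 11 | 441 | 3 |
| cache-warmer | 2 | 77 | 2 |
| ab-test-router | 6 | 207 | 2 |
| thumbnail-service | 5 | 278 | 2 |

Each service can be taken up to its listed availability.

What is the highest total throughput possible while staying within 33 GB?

Density check — rate-limiter 84.90, auth-service 80.46, geo-lookup 59.00 are the best per GB.
Taking the top-ratio services first gives geo-lookup + rate-limiter + auth-service + cache-warmer for 2444 (33 GB).
Replace geo-lookup and cache-warmer with 2×thumbnail-service: the trade gains 7 net, giving 2451 at 33 GB.

2451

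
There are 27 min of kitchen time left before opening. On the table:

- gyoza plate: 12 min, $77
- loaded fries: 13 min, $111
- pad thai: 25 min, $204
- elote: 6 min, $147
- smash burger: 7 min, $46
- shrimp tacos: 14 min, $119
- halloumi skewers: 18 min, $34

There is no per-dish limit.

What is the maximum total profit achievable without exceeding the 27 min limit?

Taking 4×elote: 24 min used, 588 in profit.
The spare 3 min is too small for any remaining dish, and no exchange beats 588.

588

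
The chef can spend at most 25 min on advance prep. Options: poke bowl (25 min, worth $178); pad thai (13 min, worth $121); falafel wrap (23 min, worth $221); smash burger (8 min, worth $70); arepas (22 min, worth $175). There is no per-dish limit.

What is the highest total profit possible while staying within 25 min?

Density check — falafel wrap 9.61, pad thai 9.31, smash burger 8.75, arepas 7.95 are the best per min.
Falafel wrap uses 23 of the 25 min and totals 221.
That's the maximum — no swap from here does better than 221.

221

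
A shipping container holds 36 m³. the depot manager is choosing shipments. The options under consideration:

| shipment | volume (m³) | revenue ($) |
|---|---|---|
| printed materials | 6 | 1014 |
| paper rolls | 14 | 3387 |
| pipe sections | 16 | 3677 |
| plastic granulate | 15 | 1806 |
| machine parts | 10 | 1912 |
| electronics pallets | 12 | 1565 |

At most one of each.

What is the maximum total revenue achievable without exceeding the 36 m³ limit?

Best packing: printed materials + paper rolls + pipe sections — 36 m³, 8078 total.
Next best is paper rolls + pipe sections at 7064 (30 m³) — short by 1014.

8078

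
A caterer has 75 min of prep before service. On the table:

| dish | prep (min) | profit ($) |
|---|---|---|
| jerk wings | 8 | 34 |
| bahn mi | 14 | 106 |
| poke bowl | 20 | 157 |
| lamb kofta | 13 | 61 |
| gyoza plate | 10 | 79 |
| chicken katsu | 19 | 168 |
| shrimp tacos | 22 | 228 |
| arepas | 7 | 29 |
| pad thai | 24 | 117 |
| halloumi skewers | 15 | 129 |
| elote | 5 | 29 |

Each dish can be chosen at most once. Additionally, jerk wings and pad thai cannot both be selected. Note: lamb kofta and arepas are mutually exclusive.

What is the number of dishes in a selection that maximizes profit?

5

The maximum profit within 75 min is 660.
bahn mi + chicken katsu + shrimp tacos + halloumi skewers + elote hits 660 at 75 min.
All optima have 5 dishes.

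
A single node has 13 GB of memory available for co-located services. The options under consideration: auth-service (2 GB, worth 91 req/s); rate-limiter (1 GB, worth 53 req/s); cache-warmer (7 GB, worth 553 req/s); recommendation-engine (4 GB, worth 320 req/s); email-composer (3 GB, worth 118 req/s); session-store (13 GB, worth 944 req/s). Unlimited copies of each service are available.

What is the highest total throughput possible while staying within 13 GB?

1013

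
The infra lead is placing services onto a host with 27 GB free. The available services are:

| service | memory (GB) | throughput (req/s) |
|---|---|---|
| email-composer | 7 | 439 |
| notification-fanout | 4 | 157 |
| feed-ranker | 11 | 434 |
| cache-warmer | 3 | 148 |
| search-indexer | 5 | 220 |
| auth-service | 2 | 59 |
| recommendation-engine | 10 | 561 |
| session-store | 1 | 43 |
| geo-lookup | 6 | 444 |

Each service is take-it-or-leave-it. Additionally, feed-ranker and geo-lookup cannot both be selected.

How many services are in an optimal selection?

The maximum throughput within 27 GB is 1635.
One optimal bundle: email-composer + cache-warmer + recommendation-engine + session-store + geo-lookup (27 GB).
Every optimal selection uses 5 services.

5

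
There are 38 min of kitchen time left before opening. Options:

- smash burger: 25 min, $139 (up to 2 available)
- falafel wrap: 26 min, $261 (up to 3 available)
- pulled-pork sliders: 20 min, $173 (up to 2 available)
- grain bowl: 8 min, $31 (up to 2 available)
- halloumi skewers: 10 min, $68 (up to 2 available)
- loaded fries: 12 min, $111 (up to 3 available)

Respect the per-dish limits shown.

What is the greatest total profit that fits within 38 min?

372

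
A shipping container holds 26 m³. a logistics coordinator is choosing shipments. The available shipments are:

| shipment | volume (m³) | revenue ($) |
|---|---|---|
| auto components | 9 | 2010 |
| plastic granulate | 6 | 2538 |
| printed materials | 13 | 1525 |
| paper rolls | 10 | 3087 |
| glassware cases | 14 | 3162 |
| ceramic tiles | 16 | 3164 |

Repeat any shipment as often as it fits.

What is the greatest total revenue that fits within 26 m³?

10152

Density check — plastic granulate 423.00, paper rolls 308.70, glassware cases 225.86 are the best per m³.
4×plastic granulate uses 24 of the 26 m³ and totals 10152.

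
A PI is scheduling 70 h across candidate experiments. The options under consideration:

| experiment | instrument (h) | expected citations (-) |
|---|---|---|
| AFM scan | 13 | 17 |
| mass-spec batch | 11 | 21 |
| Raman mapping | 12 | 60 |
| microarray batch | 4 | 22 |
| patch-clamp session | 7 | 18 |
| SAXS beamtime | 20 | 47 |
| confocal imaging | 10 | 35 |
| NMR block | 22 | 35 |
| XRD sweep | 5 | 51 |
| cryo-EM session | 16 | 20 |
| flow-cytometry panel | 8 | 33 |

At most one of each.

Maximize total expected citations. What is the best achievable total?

Filling by ratio: Raman mapping + microarray batch + patch-clamp session + SAXS beamtime + confocal imaging + XRD sweep + flow-cytometry panel for 266, with 4 h left unused.
The 7 h tied up in patch-clamp session is better spent on mass-spec batch — total rises to 269 (70 h).

269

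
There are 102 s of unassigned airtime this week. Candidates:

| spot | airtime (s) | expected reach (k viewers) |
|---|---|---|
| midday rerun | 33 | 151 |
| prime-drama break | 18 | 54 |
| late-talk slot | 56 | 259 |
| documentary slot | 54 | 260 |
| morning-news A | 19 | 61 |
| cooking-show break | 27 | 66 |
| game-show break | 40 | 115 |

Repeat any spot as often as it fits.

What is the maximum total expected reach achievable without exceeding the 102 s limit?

Greedy by ratio would take midday rerun + documentary slot: 87 s used, total 411.
Dropping documentary slot frees 54 s; slotting in 2×midday rerun (66 s) lifts the total to 453 at 99 s.
The spare 3 s is too small for any remaining spot, and no exchange beats 453.

453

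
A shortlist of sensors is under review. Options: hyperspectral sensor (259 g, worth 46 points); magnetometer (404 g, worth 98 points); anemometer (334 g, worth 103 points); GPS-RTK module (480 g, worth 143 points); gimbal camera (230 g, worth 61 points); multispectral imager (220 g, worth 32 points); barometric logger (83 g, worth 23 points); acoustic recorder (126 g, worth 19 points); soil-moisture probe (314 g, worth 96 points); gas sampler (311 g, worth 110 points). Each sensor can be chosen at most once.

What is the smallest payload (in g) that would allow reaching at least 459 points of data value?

1522

Need the lightest bundle worth ≥ 459.
Taking anemometer + GPS-RTK module + barometric logger + soil-moisture probe + gas sampler gives 475 (≥ 459) for 1522 g.
Any bundle with less than 1522 g falls short of 459.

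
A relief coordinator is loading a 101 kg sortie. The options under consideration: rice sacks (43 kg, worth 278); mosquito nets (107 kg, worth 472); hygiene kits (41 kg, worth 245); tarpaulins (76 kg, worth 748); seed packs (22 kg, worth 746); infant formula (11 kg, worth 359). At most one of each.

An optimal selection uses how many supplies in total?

2

Best achievable people served is 1494.
One optimal bundle: tarpaulins + seed packs (98 kg).
Every optimal selection uses 2 supplies.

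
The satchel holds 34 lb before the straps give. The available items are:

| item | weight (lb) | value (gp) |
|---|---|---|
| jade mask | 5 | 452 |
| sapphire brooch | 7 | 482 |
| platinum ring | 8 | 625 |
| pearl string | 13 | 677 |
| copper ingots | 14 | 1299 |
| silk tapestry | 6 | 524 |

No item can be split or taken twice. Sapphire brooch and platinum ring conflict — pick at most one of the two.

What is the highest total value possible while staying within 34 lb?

Ranking by ratio (value/lb): copper ingots 92.79, jade mask 90.40, silk tapestry 87.33.
Best packing: jade mask + platinum ring + copper ingots + silk tapestry — 33 lb, 2900 total.
Next best is jade mask + sapphire brooch + copper ingots + silk tapestry at 2757 (32 lb) — short by 143.

2900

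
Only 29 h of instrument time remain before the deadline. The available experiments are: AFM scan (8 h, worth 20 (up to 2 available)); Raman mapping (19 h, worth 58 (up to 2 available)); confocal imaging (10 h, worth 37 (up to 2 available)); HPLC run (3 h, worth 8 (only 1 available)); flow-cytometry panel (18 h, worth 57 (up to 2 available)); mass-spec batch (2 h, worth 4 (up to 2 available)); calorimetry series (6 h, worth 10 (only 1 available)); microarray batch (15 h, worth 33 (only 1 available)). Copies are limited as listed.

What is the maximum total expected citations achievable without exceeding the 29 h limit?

95

The ratio heuristic lands on 2×confocal imaging + HPLC run + 2×mass-spec batch (90) but leaves 2 h idle.
Replace confocal imaging and HPLC run and 2×mass-spec batch with Raman mapping: the trade gains 5 net, giving 95 at 29 h.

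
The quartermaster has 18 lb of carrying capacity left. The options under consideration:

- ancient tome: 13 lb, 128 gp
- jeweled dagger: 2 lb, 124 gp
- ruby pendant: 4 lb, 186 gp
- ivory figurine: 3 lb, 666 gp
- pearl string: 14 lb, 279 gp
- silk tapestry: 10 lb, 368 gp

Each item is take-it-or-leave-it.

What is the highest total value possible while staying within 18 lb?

1220

Greedy by ratio would take jeweled dagger + ruby pendant + ivory figurine: 9 lb used, total 976.
Dropping jeweled dagger frees 2 lb; slotting in silk tapestry (10 lb) lifts the total to 1220 at 17 lb.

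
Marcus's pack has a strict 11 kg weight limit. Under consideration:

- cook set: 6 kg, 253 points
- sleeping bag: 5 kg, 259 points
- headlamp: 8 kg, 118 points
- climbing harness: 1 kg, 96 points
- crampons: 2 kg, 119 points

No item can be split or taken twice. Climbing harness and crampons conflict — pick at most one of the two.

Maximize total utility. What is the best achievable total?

512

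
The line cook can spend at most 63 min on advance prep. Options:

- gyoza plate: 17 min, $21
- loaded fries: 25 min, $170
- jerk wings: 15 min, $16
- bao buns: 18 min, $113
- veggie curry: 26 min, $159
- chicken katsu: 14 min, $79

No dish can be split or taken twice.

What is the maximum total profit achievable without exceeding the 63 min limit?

Taking loaded fries + bao buns + chicken katsu: 57 min used, 362 in profit.
Nothing else within 63 min beats 362.

362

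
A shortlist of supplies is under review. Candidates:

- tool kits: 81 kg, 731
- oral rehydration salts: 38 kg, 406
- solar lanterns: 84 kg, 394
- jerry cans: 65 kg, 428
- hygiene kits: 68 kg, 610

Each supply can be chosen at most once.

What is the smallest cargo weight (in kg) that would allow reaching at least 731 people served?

81

Look for the lowest-cargo combination reaching 731.
Taking tool kits gives 731 (≥ 731) for 81 kg.
Below 81 kg the best achievable stays under 731.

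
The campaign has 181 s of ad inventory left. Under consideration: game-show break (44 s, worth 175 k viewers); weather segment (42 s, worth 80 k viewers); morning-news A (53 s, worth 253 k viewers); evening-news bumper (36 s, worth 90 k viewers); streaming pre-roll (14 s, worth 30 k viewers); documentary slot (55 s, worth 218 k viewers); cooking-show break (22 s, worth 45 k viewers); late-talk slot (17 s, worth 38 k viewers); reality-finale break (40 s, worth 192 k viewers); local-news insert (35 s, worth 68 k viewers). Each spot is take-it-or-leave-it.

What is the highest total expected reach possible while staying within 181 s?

731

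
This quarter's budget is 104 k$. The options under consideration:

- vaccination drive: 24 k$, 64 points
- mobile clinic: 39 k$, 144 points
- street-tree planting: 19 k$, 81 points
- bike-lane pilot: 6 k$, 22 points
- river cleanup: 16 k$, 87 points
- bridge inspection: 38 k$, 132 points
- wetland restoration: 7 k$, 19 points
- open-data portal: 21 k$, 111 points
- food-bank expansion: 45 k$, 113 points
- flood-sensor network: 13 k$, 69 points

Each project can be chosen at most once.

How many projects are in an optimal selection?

6

The maximum projected impact within 104 k$ is 452.
One optimal bundle: mobile clinic + bike-lane pilot + river cleanup + wetland restoration + open-data portal + flood-sensor network (102 k$).
All optima have 6 projects.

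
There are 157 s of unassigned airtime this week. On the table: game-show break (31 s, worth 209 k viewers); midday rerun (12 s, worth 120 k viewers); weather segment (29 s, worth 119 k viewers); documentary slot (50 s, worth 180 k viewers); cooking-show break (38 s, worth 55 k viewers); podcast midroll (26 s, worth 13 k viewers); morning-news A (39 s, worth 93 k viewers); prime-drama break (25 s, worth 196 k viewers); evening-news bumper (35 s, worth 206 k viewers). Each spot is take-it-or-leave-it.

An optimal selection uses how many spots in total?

5

Best achievable expected reach is 911.
One optimal bundle: game-show break + midday rerun + documentary slot + prime-drama break + evening-news bumper (153 s).
Any selection reaching 911 contains exactly 5 spots.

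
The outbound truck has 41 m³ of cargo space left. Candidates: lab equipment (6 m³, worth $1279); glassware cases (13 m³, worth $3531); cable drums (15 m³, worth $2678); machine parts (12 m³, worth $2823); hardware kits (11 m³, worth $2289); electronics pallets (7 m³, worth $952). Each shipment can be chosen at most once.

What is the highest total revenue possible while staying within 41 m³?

Ranking by ratio (revenue/m³): glassware cases 271.62, machine parts 235.25, lab equipment 213.17.
Filling by ratio: lab equipment + glassware cases + machine parts + electronics pallets for 8585, with 3 m³ left unused.
The 13 m³ tied up in lab equipment and electronics pallets is better spent on cable drums — total rises to 9032 (40 m³).
Next best is glassware cases + machine parts + hardware kits at 8643 (36 m³) — short by 389.

9032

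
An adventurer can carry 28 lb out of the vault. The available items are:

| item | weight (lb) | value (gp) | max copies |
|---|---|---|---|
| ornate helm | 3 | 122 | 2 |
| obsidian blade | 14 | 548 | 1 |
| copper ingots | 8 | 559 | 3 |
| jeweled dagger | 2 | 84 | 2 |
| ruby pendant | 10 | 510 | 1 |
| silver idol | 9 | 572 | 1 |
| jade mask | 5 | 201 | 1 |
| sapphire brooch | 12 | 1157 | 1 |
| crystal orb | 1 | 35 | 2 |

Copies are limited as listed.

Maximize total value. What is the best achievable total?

2275

Best packing: 2×copper ingots + sapphire brooch — 28 lb, 2275 total.
Nothing else within 28 lb beats 2275.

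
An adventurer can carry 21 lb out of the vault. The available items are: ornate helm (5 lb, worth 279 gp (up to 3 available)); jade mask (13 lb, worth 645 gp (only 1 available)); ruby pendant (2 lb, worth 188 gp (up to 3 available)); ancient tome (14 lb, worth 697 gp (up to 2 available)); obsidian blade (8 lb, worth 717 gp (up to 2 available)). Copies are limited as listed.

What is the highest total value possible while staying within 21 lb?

Taking the top-ratio items first gives ornate helm + 3×ruby pendant + obsidian blade for 1560 (19 lb).
The 7 lb tied up in ornate helm and ruby pendant is better spent on obsidian blade — total rises to 1810 (20 lb).
The spare 1 lb is too small for any remaining item, and no exchange beats 1810.

1810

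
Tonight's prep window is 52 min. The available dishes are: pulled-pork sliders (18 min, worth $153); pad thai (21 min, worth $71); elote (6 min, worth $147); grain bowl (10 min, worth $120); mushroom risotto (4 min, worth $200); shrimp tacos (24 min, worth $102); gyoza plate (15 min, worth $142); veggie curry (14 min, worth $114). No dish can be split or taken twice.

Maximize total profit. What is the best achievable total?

Filling by ratio: elote + grain bowl + mushroom risotto + gyoza plate + veggie curry for 723, with 3 min left unused.
Replace gyoza plate with pulled-pork sliders: the trade gains 11 net, giving 734 at 52 min.

734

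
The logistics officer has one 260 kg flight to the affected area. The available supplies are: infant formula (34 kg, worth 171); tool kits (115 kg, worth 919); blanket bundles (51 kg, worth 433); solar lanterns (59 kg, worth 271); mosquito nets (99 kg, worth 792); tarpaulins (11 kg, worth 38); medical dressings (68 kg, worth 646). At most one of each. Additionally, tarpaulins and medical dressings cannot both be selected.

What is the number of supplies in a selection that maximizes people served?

The maximum people served within 260 kg is 2042.
infant formula + blanket bundles + mosquito nets + medical dressings hits 2042 at 252 kg.
Every optimal selection uses 4 supplies.

4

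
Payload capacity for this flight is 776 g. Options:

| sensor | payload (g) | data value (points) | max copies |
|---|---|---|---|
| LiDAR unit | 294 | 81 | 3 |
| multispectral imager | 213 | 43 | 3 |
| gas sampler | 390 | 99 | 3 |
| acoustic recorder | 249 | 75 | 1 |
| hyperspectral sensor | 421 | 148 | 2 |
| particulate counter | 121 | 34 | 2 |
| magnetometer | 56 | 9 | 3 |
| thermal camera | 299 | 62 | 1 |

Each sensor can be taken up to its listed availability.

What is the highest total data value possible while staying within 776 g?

A density-first pass picks acoustic recorder + hyperspectral sensor + magnetometer — 232 at 726 g.
Replace acoustic recorder with LiDAR unit: the trade gains 6 net, giving 238 at 771 g.

238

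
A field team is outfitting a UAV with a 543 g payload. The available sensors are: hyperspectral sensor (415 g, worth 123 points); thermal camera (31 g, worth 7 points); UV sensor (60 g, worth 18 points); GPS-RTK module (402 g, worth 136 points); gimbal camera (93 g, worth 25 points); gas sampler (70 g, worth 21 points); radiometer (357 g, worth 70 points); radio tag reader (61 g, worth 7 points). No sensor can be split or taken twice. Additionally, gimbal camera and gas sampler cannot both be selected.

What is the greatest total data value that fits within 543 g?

Density check — GPS-RTK module 0.34, UV sensor 0.30, gas sampler 0.30 are the best per g.
Taking UV sensor + GPS-RTK module + gas sampler: 532 g used, 175 in data value.
Runner-up thermal camera + GPS-RTK module + gimbal camera tops out at 168.

175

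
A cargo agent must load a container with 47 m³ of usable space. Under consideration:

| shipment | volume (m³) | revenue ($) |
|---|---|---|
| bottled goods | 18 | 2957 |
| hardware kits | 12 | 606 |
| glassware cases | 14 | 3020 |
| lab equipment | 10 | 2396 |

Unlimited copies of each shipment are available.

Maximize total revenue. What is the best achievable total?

10208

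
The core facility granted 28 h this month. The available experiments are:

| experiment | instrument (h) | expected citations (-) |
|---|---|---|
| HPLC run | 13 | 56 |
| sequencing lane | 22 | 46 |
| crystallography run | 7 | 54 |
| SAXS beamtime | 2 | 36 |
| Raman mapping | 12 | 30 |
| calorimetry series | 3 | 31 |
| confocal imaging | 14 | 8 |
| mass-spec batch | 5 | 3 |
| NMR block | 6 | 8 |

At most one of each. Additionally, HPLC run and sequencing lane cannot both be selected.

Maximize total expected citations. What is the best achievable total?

The ratio ordering already packs tightly: HPLC run + crystallography run + SAXS beamtime + calorimetry series, 25 h, 177.
Nothing else feasible within 28 h beats 177.

177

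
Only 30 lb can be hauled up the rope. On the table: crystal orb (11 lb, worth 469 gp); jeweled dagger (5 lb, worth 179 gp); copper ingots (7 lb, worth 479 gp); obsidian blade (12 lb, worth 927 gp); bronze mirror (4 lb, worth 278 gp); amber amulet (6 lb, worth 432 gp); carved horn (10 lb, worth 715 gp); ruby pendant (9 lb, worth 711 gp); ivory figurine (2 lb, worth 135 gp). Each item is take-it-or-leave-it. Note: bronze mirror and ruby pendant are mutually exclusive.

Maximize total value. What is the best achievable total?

2252

Ranking by ratio (value/lb): ruby pendant 79.00, obsidian blade 77.25, amber amulet 72.00.
Taking the top-ratio items first gives obsidian blade + amber amulet + ruby pendant + ivory figurine for 2205 (29 lb).
Dropping amber amulet frees 6 lb; slotting in copper ingots (7 lb) lifts the total to 2252 at 30 lb.
Every other selection either busts 30 lb or breaks a pairing rule or fails to beat 2252.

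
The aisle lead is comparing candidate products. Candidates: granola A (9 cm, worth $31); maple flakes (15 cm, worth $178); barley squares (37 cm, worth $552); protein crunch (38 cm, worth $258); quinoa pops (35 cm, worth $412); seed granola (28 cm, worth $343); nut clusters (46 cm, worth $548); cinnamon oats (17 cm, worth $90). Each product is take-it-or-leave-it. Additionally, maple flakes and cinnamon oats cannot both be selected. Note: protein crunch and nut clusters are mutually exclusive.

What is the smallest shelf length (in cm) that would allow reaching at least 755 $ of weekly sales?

61

Minimise cm subject to total weekly sales ≥ 755.
granola A + maple flakes + barley squares reaches 761 using 61 cm.
Below 61 cm the best achievable stays under 755.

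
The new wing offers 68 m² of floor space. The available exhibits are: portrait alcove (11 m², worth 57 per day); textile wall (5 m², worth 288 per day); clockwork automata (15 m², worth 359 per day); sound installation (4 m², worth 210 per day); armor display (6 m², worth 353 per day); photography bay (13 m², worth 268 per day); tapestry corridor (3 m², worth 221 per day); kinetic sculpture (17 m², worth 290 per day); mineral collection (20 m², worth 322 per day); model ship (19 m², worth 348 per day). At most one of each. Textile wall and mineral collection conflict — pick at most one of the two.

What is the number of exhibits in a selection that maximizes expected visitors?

The maximum expected visitors within 68 m² is 2047.
textile wall + clockwork automata + sound installation + armor display + photography bay + tapestry corridor + model ship hits 2047 at 65 m².
Every optimal selection uses 7 exhibits.

7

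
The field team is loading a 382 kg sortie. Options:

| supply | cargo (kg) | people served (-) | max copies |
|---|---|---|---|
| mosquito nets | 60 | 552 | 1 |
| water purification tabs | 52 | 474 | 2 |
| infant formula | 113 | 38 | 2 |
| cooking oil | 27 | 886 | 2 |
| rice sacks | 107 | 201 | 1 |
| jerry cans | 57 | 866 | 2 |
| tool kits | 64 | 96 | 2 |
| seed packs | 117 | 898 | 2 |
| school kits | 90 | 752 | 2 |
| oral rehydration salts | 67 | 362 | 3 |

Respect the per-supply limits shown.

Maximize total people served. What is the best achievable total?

5282

Ranking by ratio (people served/kg): cooking oil 32.81, jerry cans 15.19, mosquito nets 9.20, water purification tabs 9.12.
A density-first pass picks mosquito nets + 2×water purification tabs + 2×cooking oil + 2×jerry cans — 5004 at 332 kg.
Dropping water purification tabs frees 52 kg; slotting in school kits (90 kg) lifts the total to 5282 at 370 kg.
The spare 12 kg is too small for any remaining supply, and no exchange beats 5282.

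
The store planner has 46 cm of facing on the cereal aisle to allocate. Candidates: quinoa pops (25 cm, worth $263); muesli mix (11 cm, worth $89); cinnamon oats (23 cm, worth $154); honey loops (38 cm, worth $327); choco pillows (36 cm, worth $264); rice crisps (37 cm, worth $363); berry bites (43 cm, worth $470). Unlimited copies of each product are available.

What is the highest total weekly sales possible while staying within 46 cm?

470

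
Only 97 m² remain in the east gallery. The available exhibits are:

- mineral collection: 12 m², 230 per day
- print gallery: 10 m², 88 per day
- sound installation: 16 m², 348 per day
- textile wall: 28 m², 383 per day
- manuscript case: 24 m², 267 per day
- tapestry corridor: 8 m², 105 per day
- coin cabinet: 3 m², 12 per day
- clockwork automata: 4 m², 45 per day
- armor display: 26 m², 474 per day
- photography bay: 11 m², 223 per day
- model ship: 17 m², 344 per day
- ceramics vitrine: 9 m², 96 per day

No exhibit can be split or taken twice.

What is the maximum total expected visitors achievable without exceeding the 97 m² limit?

By expected visitors per m²: sound installation 21.75, photography bay 20.27, model ship 20.24, mineral collection 19.17 lead.
Taking mineral collection + sound installation + tapestry corridor + coin cabinet + clockwork automata + armor display + photography bay + model ship: 97 m² used, 1781 in expected visitors.

1781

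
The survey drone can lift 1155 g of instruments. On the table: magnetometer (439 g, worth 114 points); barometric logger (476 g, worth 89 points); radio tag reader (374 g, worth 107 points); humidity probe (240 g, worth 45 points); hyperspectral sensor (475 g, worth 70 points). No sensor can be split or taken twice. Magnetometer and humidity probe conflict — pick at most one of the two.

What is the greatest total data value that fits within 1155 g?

Barometric logger + radio tag reader + humidity probe uses 1090 of the 1155 g and totals 241.
Runner-up radio tag reader + humidity probe + hyperspectral sensor tops out at 222.

241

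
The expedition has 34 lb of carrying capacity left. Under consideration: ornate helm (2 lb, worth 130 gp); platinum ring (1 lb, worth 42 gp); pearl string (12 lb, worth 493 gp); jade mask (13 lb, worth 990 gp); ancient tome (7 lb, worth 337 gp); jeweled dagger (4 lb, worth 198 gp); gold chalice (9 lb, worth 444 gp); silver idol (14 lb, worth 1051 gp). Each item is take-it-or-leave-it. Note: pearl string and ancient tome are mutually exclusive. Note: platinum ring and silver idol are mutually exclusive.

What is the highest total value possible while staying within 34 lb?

Best packing: jade mask + ancient tome + silver idol — 34 lb, 2378 total.

2378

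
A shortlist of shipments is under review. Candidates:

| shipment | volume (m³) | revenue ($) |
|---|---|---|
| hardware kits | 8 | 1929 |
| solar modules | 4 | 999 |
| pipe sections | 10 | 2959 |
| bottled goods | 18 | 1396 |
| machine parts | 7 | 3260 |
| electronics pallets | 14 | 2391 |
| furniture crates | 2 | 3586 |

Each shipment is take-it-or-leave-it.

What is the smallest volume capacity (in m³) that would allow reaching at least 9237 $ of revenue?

19

Minimise m³ subject to total revenue ≥ 9237.
Taking pipe sections + machine parts + furniture crates gives 9805 (≥ 9237) for 19 m³.
Below 19 m³ the best achievable stays under 9237.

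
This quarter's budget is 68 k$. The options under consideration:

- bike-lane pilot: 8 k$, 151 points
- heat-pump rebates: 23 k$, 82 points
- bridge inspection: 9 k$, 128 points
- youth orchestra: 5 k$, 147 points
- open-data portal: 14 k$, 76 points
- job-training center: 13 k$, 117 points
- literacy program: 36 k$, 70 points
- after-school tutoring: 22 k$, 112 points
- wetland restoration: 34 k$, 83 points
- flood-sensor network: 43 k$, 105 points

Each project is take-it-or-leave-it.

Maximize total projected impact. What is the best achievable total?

Density check — youth orchestra 29.40, bike-lane pilot 18.88, bridge inspection 14.22, job-training center 9.00 are the best per k$.
Filling by ratio: bike-lane pilot + bridge inspection + youth orchestra + open-data portal + job-training center for 619, with 19 k$ left unused.
Replace open-data portal with after-school tutoring: the trade gains 36 net, giving 655 at 57 k$.
That's the maximum — no swap from here does better than 655.

655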